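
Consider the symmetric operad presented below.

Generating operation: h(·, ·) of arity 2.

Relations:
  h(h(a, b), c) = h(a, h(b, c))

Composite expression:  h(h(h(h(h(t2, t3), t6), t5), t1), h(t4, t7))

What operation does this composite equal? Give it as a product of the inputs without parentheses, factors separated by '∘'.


t2 ∘ t3 ∘ t6 ∘ t5 ∘ t1 ∘ t4 ∘ t7

Every regrouping of h is equal, so read the t-inputs in written order.
h(t2, t3) collapses to t2 ∘ t3
h(h(t2, t3), t6) collapses to t2 ∘ t3 ∘ t6
h(h(h(t2, t3), t6), t5) collapses to t2 ∘ t3 ∘ t6 ∘ t5
h(h(h(h(t2, t3), t6), t5), t1) collapses to t2 ∘ t3 ∘ t6 ∘ t5 ∘ t1
h(t4, t7) collapses to t4 ∘ t7
h(h(h(h(h(t2, t3), t6), t5), t1), h(t4, t7)) collapses to t2 ∘ t3 ∘ t6 ∘ t5 ∘ t1 ∘ t4 ∘ t7


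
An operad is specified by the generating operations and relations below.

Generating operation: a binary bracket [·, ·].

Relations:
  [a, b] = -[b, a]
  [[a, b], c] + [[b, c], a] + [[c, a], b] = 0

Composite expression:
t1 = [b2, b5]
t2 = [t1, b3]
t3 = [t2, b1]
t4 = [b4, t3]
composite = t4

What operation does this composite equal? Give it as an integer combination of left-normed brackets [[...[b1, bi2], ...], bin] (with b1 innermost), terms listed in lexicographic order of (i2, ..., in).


[[[[b1, b2], b5], b3], b4] - [[[[b1, b3], b2], b5], b4] + [[[[b1, b3], b5], b2], b4] - [[[[b1, b5], b2], b3], b4]

Expand each bracket as ab - ba; the b1-initial words give the coefficients.
Composite bracket: [b4, [[[b2, b5], b3], b1]]
Expanding via [a, b] = ab - ba: 16 signed words (2^4 = 16).
Words beginning with b1 determine it all:
  word b1b2b5b3b4 has sign +1, contributing +[[[[b1, b2], b5], b3], b4]
  word b1b3b2b5b4 has sign -1, contributing -[[[[b1, b3], b2], b5], b4]
  word b1b3b5b2b4 has sign +1, contributing +[[[[b1, b3], b5], b2], b4]
  word b1b5b2b3b4 has sign -1, contributing -[[[[b1, b5], b2], b3], b4]


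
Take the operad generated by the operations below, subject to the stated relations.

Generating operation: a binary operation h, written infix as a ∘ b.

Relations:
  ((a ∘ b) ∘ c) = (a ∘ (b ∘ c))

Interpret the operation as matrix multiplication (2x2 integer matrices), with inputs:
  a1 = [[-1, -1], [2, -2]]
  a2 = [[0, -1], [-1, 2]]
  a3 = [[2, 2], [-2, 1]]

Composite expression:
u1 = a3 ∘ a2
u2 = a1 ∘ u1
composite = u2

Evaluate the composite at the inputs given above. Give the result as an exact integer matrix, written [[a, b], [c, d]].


[[3, -6], [-2, -4]]

(a3 ∘ a2) = [[-2, 2], [-1, 4]]
(a1 ∘ (a3 ∘ a2)) = [[3, -6], [-2, -4]]


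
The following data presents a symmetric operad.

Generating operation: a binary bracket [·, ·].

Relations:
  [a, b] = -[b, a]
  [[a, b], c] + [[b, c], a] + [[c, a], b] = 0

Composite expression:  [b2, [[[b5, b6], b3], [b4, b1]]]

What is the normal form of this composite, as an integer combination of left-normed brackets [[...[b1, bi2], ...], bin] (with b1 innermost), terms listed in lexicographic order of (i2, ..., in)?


[[[[[b1, b4], b3], b5], b6], b2] - [[[[[b1, b4], b3], b6], b5], b2] - [[[[[b1, b4], b5], b6], b3], b2] + [[[[[b1, b4], b6], b5], b3], b2]

Expand each bracket as ab - ba; the b1-initial words give the coefficients.
Composite bracket: [b2, [[[b5, b6], b3], [b4, b1]]]
The bracket unfolds into 32 signed words via [a, b] = ab - ba (2^5 = 32).
Coefficients come from the b1-initial words:
  from b1b4b3b5b6b2, sign +1: term +[[[[[b1, b4], b3], b5], b6], b2]
  from b1b4b3b6b5b2, sign -1: term -[[[[[b1, b4], b3], b6], b5], b2]
  from b1b4b5b6b3b2, sign -1: term -[[[[[b1, b4], b5], b6], b3], b2]
  from b1b4b6b5b3b2, sign +1: term +[[[[[b1, b4], b6], b5], b3], b2]


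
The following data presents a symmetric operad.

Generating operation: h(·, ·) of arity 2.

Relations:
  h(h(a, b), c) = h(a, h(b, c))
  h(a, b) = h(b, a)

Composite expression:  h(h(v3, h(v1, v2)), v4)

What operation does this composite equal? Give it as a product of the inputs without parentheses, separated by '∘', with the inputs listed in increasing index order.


Key point: h commutes, so take the v-inputs in any fixed order.
h(v1, v2) flattens to v1 ∘ v2
h(v3, h(v1, v2)) flattens to v3 ∘ v1 ∘ v2
h(h(v3, h(v1, v2)), v4) flattens to v3 ∘ v1 ∘ v2 ∘ v4
commutativity sorts the factors: v1 ∘ v2 ∘ v3 ∘ v4

v1 ∘ v2 ∘ v3 ∘ v4


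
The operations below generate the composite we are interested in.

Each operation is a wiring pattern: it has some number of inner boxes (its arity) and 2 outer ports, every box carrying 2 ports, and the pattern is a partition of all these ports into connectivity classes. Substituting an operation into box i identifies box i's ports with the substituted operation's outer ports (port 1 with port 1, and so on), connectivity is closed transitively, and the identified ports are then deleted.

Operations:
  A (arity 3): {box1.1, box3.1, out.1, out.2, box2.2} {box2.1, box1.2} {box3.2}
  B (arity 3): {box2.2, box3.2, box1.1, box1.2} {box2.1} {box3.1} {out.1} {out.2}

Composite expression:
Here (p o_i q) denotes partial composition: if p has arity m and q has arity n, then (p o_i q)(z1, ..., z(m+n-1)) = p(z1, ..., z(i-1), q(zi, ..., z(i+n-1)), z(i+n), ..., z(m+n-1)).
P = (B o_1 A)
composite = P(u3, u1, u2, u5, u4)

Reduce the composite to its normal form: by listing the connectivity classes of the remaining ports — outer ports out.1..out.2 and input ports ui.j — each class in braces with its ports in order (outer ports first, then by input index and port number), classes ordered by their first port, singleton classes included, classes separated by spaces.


{out.1} {out.2} {u1.1, u3.2} {u1.2, u2.1, u3.1, u4.2, u5.2} {u2.2} {u4.1} {u5.1}

Reachability decides: close wires over B-identified ports.
after A, the pattern on (u3, u1, u2) reads {out.1, out.2, u1.2, u2.1, u3.1} {u1.1, u3.2} {u2.2} (out.j = its outer ports)
after B, the pattern on (u3, u1, u2, u5, u4) reads {out.1} {out.2} {u1.1, u3.2} {u1.2, u2.1, u3.1, u4.2, u5.2} {u2.2} {u4.1} {u5.1} (out.j = its outer ports)


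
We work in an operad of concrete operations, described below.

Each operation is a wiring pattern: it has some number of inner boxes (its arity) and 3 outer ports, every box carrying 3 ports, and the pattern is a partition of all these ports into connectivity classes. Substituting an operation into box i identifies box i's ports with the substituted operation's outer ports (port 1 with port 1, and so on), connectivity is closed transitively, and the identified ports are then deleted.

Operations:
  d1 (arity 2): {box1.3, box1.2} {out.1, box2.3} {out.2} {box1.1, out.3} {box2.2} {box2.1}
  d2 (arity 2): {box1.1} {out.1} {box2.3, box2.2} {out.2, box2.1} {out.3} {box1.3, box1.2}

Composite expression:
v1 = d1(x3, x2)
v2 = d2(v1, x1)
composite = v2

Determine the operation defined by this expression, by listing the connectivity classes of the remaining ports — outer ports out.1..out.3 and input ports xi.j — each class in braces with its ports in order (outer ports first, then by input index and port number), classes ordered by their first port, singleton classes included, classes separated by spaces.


{out.1} {out.2, x1.1} {out.3} {x1.2, x1.3} {x2.1} {x2.2} {x2.3} {x3.1} {x3.2, x3.3}

After gluing at d2, chains via deleted ports link the x-ports.
after d1, the pattern on (x3, x2) reads {out.1, x2.3} {out.2} {out.3, x3.1} {x2.1} {x2.2} {x3.2, x3.3} (out.j = its outer ports)
after d2, the pattern on (x3, x2, x1) reads {out.1} {out.2, x1.1} {out.3} {x1.2, x1.3} {x2.1} {x2.2} {x2.3} {x3.1} {x3.2, x3.3} (out.j = its outer ports)


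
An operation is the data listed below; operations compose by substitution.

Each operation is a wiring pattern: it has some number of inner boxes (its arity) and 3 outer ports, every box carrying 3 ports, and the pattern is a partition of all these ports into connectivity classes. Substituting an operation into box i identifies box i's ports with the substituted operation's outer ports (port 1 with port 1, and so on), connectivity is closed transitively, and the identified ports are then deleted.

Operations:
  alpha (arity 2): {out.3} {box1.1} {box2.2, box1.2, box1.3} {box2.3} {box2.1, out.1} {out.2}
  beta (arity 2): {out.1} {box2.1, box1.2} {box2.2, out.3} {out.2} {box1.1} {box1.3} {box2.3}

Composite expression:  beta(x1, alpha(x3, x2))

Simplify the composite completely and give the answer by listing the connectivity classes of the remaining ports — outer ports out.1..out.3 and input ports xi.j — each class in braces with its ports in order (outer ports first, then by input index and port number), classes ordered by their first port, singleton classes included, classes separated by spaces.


{out.1} {out.2} {out.3} {x1.1} {x1.2, x2.1} {x1.3} {x2.2, x3.2, x3.3} {x2.3} {x3.1}


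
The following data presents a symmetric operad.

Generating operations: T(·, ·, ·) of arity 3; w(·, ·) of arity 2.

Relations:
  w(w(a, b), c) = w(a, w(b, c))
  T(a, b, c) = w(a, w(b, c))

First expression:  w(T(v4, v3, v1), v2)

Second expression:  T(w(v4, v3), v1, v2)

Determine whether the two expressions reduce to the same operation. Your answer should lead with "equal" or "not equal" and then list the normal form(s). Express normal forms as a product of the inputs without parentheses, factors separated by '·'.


equal: each reduces to v4 · v3 · v1 · v2

In normal form, the first expression is v4 · v3 · v1 · v2
In normal form, the second expression is v4 · v3 · v1 · v2
Identical normal forms: equal.


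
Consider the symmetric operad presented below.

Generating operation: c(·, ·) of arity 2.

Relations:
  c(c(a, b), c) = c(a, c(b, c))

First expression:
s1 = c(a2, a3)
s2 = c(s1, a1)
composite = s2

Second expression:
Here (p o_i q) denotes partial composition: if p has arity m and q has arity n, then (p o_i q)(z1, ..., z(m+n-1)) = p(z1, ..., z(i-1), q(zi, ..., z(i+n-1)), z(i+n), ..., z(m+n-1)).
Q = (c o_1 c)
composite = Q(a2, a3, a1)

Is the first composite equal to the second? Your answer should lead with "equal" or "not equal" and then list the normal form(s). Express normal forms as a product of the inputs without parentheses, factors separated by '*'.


Reducing the first expression gives a2 * a3 * a1
Reducing the second expression gives a2 * a3 * a1
Both agree, so they are equal.

equal: each reduces to a2 * a3 * a1


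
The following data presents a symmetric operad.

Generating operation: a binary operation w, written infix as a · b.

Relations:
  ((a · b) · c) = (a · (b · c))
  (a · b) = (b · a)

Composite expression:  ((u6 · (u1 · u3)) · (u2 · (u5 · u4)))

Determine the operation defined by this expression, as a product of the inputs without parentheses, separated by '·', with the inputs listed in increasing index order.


u1 · u2 · u3 · u4 · u5 · u6

Reordering under w is free, so list the u-inputs canonically.
(u1 · u3) collapses to u1 · u3
(u6 · (u1 · u3)) collapses to u6 · u1 · u3
(u5 · u4) collapses to u5 · u4
(u2 · (u5 · u4)) collapses to u2 · u5 · u4
((u6 · (u1 · u3)) · (u2 · (u5 · u4))) collapses to u6 · u1 · u3 · u2 · u5 · u4
sorting the factors by input index: u1 · u2 · u3 · u4 · u5 · u6


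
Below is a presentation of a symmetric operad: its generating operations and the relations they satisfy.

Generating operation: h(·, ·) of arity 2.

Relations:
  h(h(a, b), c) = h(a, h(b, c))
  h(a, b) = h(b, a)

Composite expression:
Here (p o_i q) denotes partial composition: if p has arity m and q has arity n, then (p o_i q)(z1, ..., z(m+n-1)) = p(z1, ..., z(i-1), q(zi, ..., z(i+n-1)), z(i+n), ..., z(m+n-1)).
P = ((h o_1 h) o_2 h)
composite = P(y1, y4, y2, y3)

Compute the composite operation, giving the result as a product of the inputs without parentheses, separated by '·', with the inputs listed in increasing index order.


y1 · y2 · y3 · y4

Both nesting and order wash out for h; what remains is which y's occur.
h(y4, y2) spells out as y4 · y2
h(y1, h(y4, y2)) spells out as y1 · y4 · y2
h(h(y1, h(y4, y2)), y3) spells out as y1 · y4 · y2 · y3
the factors in increasing index order: y1 · y2 · y3 · y4


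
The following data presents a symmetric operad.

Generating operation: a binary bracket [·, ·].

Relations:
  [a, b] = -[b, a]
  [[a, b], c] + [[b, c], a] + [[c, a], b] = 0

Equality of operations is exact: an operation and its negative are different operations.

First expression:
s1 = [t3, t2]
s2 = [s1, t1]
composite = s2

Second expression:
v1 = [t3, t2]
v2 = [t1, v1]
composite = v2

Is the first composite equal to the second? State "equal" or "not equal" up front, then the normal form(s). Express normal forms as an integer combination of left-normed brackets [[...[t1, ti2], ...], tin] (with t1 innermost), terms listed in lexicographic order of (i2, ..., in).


not equal; the first gives [[t1, t2], t3] - [[t1, t3], t2] and the second -[[t1, t2], t3] + [[t1, t3], t2]

Reducing the first expression gives [[t1, t2], t3] - [[t1, t3], t2]
Reducing the second expression gives -[[t1, t2], t3] + [[t1, t3], t2]
Different reductions; not equal.


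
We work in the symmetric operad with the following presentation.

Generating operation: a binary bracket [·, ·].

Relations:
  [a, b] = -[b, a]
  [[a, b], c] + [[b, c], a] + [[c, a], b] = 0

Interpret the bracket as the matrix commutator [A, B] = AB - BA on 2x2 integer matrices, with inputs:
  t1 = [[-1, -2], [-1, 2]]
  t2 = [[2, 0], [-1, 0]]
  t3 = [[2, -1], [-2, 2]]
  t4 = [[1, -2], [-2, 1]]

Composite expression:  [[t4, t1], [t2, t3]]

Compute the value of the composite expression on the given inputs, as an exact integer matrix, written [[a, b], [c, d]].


[[-12, -4], [4, 12]]

[t4, t1] = [[-2, -6], [6, 2]]
[t2, t3] = [[-1, -2], [4, 1]]
[[t4, t1], [t2, t3]] = [[-12, -4], [4, 12]]


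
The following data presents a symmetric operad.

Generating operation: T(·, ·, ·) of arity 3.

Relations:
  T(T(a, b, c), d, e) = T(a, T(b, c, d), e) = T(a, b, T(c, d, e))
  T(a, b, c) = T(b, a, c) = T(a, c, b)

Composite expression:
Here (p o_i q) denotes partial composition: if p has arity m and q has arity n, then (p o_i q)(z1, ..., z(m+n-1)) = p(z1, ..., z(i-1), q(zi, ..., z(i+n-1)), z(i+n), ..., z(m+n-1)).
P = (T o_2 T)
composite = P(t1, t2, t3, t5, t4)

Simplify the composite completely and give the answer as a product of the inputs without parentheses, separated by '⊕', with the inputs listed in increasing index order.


t1 ⊕ t2 ⊕ t3 ⊕ t4 ⊕ t5

Reordering under T is free, so list the t-inputs canonically.
T(t2, t3, t5) flattens to t2 ⊕ t3 ⊕ t5
T(t1, T(t2, t3, t5), t4) flattens to t1 ⊕ t2 ⊕ t3 ⊕ t5 ⊕ t4
sorting the factors by input index: t1 ⊕ t2 ⊕ t3 ⊕ t4 ⊕ t5


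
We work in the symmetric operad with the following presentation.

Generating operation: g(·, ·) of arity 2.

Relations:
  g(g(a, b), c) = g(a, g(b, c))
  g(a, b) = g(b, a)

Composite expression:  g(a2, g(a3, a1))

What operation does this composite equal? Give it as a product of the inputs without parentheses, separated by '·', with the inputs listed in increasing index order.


a1 · a2 · a3

Reordering under g is free, so list the a-inputs canonically.
g(a3, a1) collapses to a3 · a1
g(a2, g(a3, a1)) collapses to a2 · a3 · a1
the factors in increasing index order: a1 · a2 · a3


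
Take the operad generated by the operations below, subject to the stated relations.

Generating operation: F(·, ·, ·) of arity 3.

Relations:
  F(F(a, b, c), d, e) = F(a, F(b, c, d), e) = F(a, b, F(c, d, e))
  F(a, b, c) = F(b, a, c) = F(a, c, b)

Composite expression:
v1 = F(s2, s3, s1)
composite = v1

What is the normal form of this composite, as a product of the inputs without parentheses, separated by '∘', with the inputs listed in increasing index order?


s1 ∘ s2 ∘ s3

Key point: F commutes, so take the s-inputs in any fixed order.
F(s2, s3, s1) reduces to s2 ∘ s3 ∘ s1
sorting the factors by input index: s1 ∘ s2 ∘ s3


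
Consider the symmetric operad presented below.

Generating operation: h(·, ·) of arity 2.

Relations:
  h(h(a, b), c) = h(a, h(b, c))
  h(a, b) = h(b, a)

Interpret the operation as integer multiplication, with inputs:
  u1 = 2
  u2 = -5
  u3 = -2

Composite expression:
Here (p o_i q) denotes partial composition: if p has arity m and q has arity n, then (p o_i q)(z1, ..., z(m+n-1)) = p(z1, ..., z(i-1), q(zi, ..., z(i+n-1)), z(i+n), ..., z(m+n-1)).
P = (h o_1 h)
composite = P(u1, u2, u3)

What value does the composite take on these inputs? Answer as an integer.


20

h(u1, u2) = -10
h(h(u1, u2), u3) = 20


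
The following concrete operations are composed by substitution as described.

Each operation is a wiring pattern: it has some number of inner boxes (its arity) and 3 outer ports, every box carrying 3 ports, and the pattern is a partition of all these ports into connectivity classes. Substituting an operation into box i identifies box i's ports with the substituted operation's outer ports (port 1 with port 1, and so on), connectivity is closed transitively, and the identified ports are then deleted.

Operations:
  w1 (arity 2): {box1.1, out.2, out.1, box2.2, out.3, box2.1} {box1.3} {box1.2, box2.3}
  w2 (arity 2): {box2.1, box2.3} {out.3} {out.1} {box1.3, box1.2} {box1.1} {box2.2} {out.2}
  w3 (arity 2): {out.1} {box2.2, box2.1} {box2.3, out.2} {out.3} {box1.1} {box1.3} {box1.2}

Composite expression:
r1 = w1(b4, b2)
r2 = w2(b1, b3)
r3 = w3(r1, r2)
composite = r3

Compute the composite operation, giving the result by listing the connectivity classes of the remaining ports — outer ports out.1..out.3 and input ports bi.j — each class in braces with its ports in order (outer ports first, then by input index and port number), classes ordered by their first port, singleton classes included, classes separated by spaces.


{out.1} {out.2} {out.3} {b1.1} {b1.2, b1.3} {b2.1, b2.2, b4.1} {b2.3, b4.2} {b3.1, b3.3} {b3.2} {b4.3}


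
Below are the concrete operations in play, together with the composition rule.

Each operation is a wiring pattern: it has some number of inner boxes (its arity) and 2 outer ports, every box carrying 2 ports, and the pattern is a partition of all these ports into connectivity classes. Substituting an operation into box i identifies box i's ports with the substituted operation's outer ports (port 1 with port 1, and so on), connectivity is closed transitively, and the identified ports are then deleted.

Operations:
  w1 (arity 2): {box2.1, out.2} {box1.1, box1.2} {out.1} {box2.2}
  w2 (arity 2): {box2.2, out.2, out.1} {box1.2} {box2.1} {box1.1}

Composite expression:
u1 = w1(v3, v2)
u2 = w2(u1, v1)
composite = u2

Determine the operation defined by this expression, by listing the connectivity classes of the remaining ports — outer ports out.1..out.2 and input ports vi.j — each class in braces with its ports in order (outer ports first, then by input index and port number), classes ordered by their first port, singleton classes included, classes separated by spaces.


{out.1, out.2, v1.2} {v1.1} {v2.1} {v2.2} {v3.1, v3.2}

Reachability decides: close wires over w2-identified ports.
through w1, on inputs (v3, v2): {out.1} {out.2, v2.1} {v2.2} {v3.1, v3.2} (out.j = stage outer ports)
through w2, on inputs (v3, v2, v1): {out.1, out.2, v1.2} {v1.1} {v2.1} {v2.2} {v3.1, v3.2} (out.j = stage outer ports)


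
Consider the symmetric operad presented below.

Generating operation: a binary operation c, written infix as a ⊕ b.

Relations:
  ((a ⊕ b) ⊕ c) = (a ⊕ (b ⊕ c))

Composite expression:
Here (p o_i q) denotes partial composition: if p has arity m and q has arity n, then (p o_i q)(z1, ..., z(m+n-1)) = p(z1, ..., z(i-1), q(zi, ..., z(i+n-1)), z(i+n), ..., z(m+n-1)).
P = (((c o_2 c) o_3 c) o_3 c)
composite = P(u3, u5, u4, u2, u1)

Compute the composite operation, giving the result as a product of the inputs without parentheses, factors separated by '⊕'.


u3 ⊕ u5 ⊕ u4 ⊕ u2 ⊕ u1


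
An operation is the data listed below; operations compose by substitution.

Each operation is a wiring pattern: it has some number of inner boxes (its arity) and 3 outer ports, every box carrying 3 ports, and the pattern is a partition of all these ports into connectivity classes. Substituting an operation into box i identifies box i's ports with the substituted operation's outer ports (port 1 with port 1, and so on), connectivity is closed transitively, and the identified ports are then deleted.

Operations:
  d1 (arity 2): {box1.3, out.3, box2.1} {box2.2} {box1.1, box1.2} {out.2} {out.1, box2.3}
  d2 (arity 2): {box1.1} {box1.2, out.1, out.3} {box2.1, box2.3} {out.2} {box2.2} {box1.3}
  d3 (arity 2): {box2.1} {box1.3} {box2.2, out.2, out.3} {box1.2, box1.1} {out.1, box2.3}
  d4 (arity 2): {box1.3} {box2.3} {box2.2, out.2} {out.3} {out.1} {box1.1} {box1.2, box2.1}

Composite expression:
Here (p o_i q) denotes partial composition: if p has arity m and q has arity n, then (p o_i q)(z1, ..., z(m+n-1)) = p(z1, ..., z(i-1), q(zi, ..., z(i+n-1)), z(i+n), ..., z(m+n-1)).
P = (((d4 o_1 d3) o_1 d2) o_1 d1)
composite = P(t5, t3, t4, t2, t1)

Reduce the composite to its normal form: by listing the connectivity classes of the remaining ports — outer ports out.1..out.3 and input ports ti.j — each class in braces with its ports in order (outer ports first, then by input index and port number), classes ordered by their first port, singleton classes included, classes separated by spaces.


Reachability decides: close wires over d4-identified ports.
through d1, on inputs (t5, t3): {out.1, t3.3} {out.2} {out.3, t3.1, t5.3} {t3.2} {t5.1, t5.2} (out.j = stage outer ports)
through d2, on inputs (t5, t3, t4): {out.1, out.3} {out.2} {t3.1, t5.3} {t3.2} {t3.3} {t4.1, t4.3} {t4.2} {t5.1, t5.2} (out.j = stage outer ports)
through d3, on inputs (t5, t3, t4, t2): {out.1, t2.3} {out.2, out.3, t2.2} {t2.1} {t3.1, t5.3} {t3.2} {t3.3} {t4.1, t4.3} {t4.2} {t5.1, t5.2} (out.j = stage outer ports)
through d4, on inputs (t5, t3, t4, t2, t1): {out.1} {out.2, t1.2} {out.3} {t1.1, t2.2} {t1.3} {t2.1} {t2.3} {t3.1, t5.3} {t3.2} {t3.3} {t4.1, t4.3} {t4.2} {t5.1, t5.2} (out.j = stage outer ports)

{out.1} {out.2, t1.2} {out.3} {t1.1, t2.2} {t1.3} {t2.1} {t2.3} {t3.1, t5.3} {t3.2} {t3.3} {t4.1, t4.3} {t4.2} {t5.1, t5.2}


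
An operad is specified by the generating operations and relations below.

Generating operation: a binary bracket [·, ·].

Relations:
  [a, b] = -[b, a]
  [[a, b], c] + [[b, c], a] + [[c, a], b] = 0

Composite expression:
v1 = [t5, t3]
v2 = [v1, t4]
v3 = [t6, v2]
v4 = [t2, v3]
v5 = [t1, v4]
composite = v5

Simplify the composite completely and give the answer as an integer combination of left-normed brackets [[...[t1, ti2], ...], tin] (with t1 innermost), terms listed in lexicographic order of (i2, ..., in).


[[[[[t1, t2], t3], t5], t4], t6] - [[[[[t1, t2], t4], t3], t5], t6] + [[[[[t1, t2], t4], t5], t3], t6] - [[[[[t1, t2], t5], t3], t4], t6] - [[[[[t1, t2], t6], t3], t5], t4] + [[[[[t1, t2], t6], t4], t3], t5] - [[[[[t1, t2], t6], t4], t5], t3] + [[[[[t1, t2], t6], t5], t3], t4] - [[[[[t1, t3], t5], t4], t6], t2] + [[[[[t1, t4], t3], t5], t6], t2] - [[[[[t1, t4], t5], t3], t6], t2] + [[[[[t1, t5], t3], t4], t6], t2] + [[[[[t1, t6], t3], t5], t4], t2] - [[[[[t1, t6], t4], t3], t5], t2] + [[[[[t1, t6], t4], t5], t3], t2] - [[[[[t1, t6], t5], t3], t4], t2]


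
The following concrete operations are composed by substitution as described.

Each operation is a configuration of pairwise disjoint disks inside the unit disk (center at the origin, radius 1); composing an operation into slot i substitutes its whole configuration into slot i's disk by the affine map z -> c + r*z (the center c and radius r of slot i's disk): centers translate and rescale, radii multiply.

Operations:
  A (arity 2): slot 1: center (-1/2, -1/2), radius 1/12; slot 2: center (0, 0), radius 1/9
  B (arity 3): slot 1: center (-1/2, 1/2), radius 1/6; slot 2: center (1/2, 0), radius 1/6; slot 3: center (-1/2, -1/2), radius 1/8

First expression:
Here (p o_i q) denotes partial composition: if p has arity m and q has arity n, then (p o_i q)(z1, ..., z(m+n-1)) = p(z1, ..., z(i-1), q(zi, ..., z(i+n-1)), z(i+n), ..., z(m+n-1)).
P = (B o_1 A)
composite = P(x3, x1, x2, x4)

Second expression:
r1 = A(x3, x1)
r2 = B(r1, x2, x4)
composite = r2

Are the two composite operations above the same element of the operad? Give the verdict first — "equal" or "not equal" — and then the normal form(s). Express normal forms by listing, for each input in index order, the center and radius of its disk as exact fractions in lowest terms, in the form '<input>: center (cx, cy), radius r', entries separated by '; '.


The first expression reduces to x1: center (-1/2, 1/2), radius 1/54; x2: center (1/2, 0), radius 1/6; x3: center (-7/12, 5/12), radius 1/72; x4: center (-1/2, -1/2), radius 1/8
The second expression reduces to x1: center (-1/2, 1/2), radius 1/54; x2: center (1/2, 0), radius 1/6; x3: center (-7/12, 5/12), radius 1/72; x4: center (-1/2, -1/2), radius 1/8
Same normal form: equal.

equal — both sides give x1: center (-1/2, 1/2), radius 1/54; x2: center (1/2, 0), radius 1/6; x3: center (-7/12, 5/12), radius 1/72; x4: center (-1/2, -1/2), radius 1/8


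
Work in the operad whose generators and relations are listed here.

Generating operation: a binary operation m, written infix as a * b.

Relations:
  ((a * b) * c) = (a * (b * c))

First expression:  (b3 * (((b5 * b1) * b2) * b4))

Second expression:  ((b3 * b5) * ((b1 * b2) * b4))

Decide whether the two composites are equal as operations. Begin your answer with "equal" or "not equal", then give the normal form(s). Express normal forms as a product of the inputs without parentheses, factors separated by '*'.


equal; the common form is b3 * b5 * b1 * b2 * b4

The first expression reduces to b3 * b5 * b1 * b2 * b4
The second expression reduces to b3 * b5 * b1 * b2 * b4
Same normal form: equal.


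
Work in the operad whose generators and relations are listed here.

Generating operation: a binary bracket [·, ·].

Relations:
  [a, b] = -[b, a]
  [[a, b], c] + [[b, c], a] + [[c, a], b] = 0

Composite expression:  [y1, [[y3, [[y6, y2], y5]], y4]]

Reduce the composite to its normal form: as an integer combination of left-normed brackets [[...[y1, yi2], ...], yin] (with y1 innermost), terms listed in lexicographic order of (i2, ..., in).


[[[[[y1, y2], y6], y5], y3], y4] - [[[[[y1, y3], y2], y6], y5], y4] + [[[[[y1, y3], y5], y2], y6], y4] - [[[[[y1, y3], y5], y6], y2], y4] + [[[[[y1, y3], y6], y2], y5], y4] - [[[[[y1, y4], y2], y6], y5], y3] + [[[[[y1, y4], y3], y2], y6], y5] - [[[[[y1, y4], y3], y5], y2], y6] + [[[[[y1, y4], y3], y5], y6], y2] - [[[[[y1, y4], y3], y6], y2], y5] + [[[[[y1, y4], y5], y2], y6], y3] - [[[[[y1, y4], y5], y6], y2], y3] + [[[[[y1, y4], y6], y2], y5], y3] - [[[[[y1, y5], y2], y6], y3], y4] + [[[[[y1, y5], y6], y2], y3], y4] - [[[[[y1, y6], y2], y5], y3], y4]

In the tensor algebra, words opening y1 carry the y1-anchored form.
Composite bracket: [y1, [[y3, [[y6, y2], y5]], y4]]
Under [a, b] = ab - ba we get 32 signed associative words (2^5 = 32).
Only words starting with y1 matter:
  from y1y2y6y5y3y4, sign +1: term +[[[[[y1, y2], y6], y5], y3], y4]
  from y1y3y2y6y5y4, sign -1: term -[[[[[y1, y3], y2], y6], y5], y4]
  from y1y3y5y2y6y4, sign +1: term +[[[[[y1, y3], y5], y2], y6], y4]
  from y1y3y5y6y2y4, sign -1: term -[[[[[y1, y3], y5], y6], y2], y4]
  from y1y3y6y2y5y4, sign +1: term +[[[[[y1, y3], y6], y2], y5], y4]
  from y1y4y2y6y5y3, sign -1: term -[[[[[y1, y4], y2], y6], y5], y3]
  from y1y4y3y2y6y5, sign +1: term +[[[[[y1, y4], y3], y2], y6], y5]
  from y1y4y3y5y2y6, sign -1: term -[[[[[y1, y4], y3], y5], y2], y6]
  from y1y4y3y5y6y2, sign +1: term +[[[[[y1, y4], y3], y5], y6], y2]
  from y1y4y3y6y2y5, sign -1: term -[[[[[y1, y4], y3], y6], y2], y5]
  from y1y4y5y2y6y3, sign +1: term +[[[[[y1, y4], y5], y2], y6], y3]
  from y1y4y5y6y2y3, sign -1: term -[[[[[y1, y4], y5], y6], y2], y3]
  from y1y4y6y2y5y3, sign +1: term +[[[[[y1, y4], y6], y2], y5], y3]
  from y1y5y2y6y3y4, sign -1: term -[[[[[y1, y5], y2], y6], y3], y4]
  from y1y5y6y2y3y4, sign +1: term +[[[[[y1, y5], y6], y2], y3], y4]
  from y1y6y2y5y3y4, sign -1: term -[[[[[y1, y6], y2], y5], y3], y4]


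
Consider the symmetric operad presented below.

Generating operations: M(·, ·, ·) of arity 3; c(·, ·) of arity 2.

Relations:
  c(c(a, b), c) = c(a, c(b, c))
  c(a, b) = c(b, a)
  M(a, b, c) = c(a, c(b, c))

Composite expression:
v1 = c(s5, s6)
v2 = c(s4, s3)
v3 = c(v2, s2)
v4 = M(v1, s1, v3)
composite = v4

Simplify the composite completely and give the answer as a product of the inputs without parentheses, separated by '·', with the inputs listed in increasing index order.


s1 · s2 · s3 · s4 · s5 · s6

Shape and order are irrelevant to M; the s-input set decides.
c(s5, s6) unparenthesizes to s5 · s6
c(s4, s3) unparenthesizes to s4 · s3
c(c(s4, s3), s2) unparenthesizes to s4 · s3 · s2
M(c(s5, s6), s1, c(c(s4, s3), s2)) unparenthesizes to s5 · s6 · s1 · s4 · s3 · s2
putting the inputs in ascending order: s1 · s2 · s3 · s4 · s5 · s6


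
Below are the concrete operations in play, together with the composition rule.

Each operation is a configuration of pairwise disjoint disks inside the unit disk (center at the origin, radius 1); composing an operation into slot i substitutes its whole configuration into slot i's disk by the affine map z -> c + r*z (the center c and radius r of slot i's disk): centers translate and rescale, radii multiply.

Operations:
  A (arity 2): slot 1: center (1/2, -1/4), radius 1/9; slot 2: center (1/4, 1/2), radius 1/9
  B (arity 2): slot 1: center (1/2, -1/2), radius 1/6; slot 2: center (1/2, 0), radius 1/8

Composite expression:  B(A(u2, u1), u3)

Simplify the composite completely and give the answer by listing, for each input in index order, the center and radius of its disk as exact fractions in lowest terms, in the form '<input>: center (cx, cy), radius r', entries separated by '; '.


u1: center (13/24, -5/12), radius 1/54; u2: center (7/12, -13/24), radius 1/54; u3: center (1/2, 0), radius 1/8

Affine substitution under B: radii multiply and u-centers shift.
input u2: applying the 2 nested substitutions gives center (7/12, -13/24), radius 1/54
input u1: applying the 2 nested substitutions gives center (13/24, -5/12), radius 1/54
input u3: applying the 1 nested substitution gives center (1/2, 0), radius 1/8


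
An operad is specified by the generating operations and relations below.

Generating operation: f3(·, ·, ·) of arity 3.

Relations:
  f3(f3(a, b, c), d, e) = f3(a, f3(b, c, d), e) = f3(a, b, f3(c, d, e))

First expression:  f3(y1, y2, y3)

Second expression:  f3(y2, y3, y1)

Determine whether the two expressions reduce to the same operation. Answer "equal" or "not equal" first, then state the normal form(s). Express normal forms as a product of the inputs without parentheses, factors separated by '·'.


not equal: they reduce to y1 · y2 · y3 and y2 · y3 · y1

Normal form of the first expression: y1 · y2 · y3
Normal form of the second expression: y2 · y3 · y1
No match — not equal.


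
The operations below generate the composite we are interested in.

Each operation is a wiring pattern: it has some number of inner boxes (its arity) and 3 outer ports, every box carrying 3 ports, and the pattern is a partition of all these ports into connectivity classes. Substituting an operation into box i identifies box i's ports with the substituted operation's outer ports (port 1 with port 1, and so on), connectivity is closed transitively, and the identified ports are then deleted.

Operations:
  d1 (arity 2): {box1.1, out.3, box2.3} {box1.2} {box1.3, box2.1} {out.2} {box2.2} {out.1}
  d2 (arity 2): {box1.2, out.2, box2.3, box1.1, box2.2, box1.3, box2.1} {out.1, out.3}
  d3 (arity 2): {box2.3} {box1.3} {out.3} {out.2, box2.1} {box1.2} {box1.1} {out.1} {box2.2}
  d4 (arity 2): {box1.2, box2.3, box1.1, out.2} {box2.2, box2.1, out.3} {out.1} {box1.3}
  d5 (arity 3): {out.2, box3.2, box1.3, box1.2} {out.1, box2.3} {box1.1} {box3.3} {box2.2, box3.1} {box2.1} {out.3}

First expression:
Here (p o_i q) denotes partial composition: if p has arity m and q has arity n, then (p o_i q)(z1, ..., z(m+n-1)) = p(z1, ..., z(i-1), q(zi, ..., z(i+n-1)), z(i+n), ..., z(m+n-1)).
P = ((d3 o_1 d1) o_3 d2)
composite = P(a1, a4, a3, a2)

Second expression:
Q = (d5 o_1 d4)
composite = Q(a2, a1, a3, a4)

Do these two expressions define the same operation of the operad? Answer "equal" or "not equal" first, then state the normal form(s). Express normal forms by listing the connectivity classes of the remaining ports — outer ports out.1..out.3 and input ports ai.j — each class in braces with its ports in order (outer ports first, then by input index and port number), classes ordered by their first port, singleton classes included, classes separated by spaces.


not equal; the first gives {out.1} {out.2} {out.3} {a1.1, a4.3} {a1.2} {a1.3, a4.1} {a2.1, a2.2, a2.3, a3.1, a3.2, a3.3} {a4.2} and the second {out.1, a3.3} {out.2, a1.1, a1.2, a1.3, a2.1, a2.2, a4.2} {out.3} {a2.3} {a3.1} {a3.2, a4.1} {a4.3}

In normal form, the first expression is {out.1} {out.2} {out.3} {a1.1, a4.3} {a1.2} {a1.3, a4.1} {a2.1, a2.2, a2.3, a3.1, a3.2, a3.3} {a4.2}
In normal form, the second expression is {out.1, a3.3} {out.2, a1.1, a1.2, a1.3, a2.1, a2.2, a4.2} {out.3} {a2.3} {a3.1} {a3.2, a4.1} {a4.3}
Different reductions; not equal.


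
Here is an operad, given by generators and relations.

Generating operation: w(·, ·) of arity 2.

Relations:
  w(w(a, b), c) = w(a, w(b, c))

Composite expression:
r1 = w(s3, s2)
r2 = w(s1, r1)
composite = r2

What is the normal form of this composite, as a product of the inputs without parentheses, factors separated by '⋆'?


s1 ⋆ s3 ⋆ s2

The w-tree's shape is irrelevant; the s-reading-order decides.
w(s3, s2) spells out as s3 ⋆ s2
w(s1, w(s3, s2)) spells out as s1 ⋆ s3 ⋆ s2


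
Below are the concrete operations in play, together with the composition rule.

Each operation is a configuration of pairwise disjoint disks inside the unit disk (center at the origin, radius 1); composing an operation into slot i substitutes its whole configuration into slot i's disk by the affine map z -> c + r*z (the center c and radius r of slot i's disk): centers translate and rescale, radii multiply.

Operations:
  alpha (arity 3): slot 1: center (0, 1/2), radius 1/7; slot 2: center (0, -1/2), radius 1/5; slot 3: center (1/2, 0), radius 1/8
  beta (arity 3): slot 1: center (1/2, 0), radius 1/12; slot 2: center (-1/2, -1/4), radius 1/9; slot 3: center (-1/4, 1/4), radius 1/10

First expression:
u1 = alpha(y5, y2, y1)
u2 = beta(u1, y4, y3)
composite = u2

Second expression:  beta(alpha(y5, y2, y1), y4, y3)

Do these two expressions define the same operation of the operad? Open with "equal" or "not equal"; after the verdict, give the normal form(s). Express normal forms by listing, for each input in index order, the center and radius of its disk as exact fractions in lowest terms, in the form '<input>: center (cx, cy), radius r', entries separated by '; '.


equal: each reduces to y1: center (13/24, 0), radius 1/96; y2: center (1/2, -1/24), radius 1/60; y3: center (-1/4, 1/4), radius 1/10; y4: center (-1/2, -1/4), radius 1/9; y5: center (1/2, 1/24), radius 1/84


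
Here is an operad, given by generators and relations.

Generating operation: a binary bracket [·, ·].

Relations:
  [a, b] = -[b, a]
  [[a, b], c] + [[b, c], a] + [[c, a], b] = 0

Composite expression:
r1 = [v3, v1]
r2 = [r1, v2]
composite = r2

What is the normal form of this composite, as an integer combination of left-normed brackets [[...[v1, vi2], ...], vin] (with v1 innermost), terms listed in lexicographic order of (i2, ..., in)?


In the tensor algebra, words opening v1 carry the v1-anchored form.
Composite bracket: [[v3, v1], v2]
Full expansion: 4 signed words from ab - ba (2^2 = 4).
Words beginning with v1 determine it all:
  from v1v3v2, sign -1: term -[[v1, v3], v2]

-[[v1, v3], v2]


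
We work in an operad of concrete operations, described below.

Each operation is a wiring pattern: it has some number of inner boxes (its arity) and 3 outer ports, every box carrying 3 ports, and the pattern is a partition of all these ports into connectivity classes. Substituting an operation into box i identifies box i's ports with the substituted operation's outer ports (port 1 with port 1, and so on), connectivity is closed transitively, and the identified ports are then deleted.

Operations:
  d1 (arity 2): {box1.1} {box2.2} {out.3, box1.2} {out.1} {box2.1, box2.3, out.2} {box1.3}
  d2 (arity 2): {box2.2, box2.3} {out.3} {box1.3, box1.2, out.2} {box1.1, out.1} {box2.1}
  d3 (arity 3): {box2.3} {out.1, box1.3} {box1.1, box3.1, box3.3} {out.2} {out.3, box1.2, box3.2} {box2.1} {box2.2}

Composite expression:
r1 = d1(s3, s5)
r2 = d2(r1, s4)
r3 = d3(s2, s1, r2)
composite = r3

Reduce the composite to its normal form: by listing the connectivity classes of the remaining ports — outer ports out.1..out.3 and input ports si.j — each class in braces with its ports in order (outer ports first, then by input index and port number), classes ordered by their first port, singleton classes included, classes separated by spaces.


After gluing at d3, chains via deleted ports link the s-ports.
composing d1 on (s3, s5), with out.j its own outer ports: {out.1} {out.2, s5.1, s5.3} {out.3, s3.2} {s3.1} {s3.3} {s5.2}
composing d2 on (s3, s5, s4), with out.j its own outer ports: {out.1} {out.2, s3.2, s5.1, s5.3} {out.3} {s3.1} {s3.3} {s4.1} {s4.2, s4.3} {s5.2}
composing d3 on (s2, s1, s3, s5, s4), with out.j its own outer ports: {out.1, s2.3} {out.2} {out.3, s2.2, s3.2, s5.1, s5.3} {s1.1} {s1.2} {s1.3} {s2.1} {s3.1} {s3.3} {s4.1} {s4.2, s4.3} {s5.2}

{out.1, s2.3} {out.2} {out.3, s2.2, s3.2, s5.1, s5.3} {s1.1} {s1.2} {s1.3} {s2.1} {s3.1} {s3.3} {s4.1} {s4.2, s4.3} {s5.2}


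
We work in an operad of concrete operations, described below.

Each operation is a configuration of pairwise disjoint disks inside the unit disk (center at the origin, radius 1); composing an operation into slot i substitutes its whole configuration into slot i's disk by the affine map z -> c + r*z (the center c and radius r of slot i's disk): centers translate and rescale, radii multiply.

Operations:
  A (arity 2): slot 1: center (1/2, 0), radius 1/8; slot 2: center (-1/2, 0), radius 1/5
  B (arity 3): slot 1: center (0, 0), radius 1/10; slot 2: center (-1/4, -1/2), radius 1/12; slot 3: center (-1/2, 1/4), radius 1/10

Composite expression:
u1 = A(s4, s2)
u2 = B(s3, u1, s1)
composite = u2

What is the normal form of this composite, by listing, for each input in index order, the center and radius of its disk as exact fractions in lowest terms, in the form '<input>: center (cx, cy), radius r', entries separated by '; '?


Affine substitution under B: radii multiply and s-centers shift.
tracing s3 down its 1-map path: center (0, 0), radius 1/10
tracing s4 down its 2-map path: center (-5/24, -1/2), radius 1/96
tracing s2 down its 2-map path: center (-7/24, -1/2), radius 1/60
tracing s1 down its 1-map path: center (-1/2, 1/4), radius 1/10

s1: center (-1/2, 1/4), radius 1/10; s2: center (-7/24, -1/2), radius 1/60; s3: center (0, 0), radius 1/10; s4: center (-5/24, -1/2), radius 1/96


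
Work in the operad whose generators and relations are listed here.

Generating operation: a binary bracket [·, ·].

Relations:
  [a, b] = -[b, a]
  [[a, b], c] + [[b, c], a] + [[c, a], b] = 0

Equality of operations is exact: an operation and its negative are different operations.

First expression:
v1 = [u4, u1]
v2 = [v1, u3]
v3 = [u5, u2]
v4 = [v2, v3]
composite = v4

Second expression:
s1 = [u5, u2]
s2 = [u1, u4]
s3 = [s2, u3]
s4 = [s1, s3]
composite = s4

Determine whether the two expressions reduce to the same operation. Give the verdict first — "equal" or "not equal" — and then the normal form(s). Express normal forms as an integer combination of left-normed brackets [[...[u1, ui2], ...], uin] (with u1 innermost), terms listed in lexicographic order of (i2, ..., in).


equal: each reduces to [[[[u1, u4], u3], u2], u5] - [[[[u1, u4], u3], u5], u2]


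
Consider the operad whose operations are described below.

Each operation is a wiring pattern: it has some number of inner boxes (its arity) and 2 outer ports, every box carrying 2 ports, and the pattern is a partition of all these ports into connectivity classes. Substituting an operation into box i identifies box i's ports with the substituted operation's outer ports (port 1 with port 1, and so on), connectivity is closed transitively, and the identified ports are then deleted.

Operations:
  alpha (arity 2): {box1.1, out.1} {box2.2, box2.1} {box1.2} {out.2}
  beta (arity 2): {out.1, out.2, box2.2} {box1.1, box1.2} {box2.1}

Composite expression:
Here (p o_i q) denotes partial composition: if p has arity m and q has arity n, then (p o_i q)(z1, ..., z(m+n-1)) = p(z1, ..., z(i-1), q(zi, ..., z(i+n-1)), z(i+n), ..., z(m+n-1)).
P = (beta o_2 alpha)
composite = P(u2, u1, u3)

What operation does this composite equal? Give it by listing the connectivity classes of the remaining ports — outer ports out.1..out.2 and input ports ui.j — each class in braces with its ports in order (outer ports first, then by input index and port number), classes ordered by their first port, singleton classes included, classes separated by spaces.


Reachability decides: close wires over beta-identified ports.
alpha over (u1, u3) gives {out.1, u1.1} {out.2} {u1.2} {u3.1, u3.2}, out.j being that stage's outer ports
beta over (u2, u1, u3) gives {out.1, out.2} {u1.1} {u1.2} {u2.1, u2.2} {u3.1, u3.2}, out.j being that stage's outer ports

{out.1, out.2} {u1.1} {u1.2} {u2.1, u2.2} {u3.1, u3.2}
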